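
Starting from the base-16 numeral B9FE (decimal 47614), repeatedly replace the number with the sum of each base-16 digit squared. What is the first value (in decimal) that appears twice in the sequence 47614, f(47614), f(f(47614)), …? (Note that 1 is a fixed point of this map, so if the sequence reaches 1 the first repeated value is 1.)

169

47614 = (11,9,15,14)_16 → 11² + 9² + 15² + 14² = 121 + 81 + 225 + 196 = 623
623 = (2,6,15)_16 → 2² + 6² + 15² = 4 + 36 + 225 = 265
265 = (1,0,9)_16 → 1² + 0² + 9² = 1 + 0 + 81 = 82
82 = (5,2)_16 → 5² + 2² = 25 + 4 = 29
29 = (1,13)_16 → 1² + 13² = 1 + 169 = 170
170 = (10,10)_16 → 10² + 10² = 100 + 100 = 200
200 = (12,8)_16 → 12² + 8² = 144 + 64 = 208
208 = (13,0)_16 → 13² + 0² = 169 + 0 = 169
169 = (10,9)_16 → 10² + 9² = 100 + 81 = 181
181 = (11,5)_16 → 11² + 5² = 121 + 25 = 146
146 = (9,2)_16 → 9² + 2² = 81 + 4 = 85
85 = (5,5)_16 → 5² + 5² = 25 + 25 = 50
50 = (3,2)_16 → 3² + 2² = 9 + 4 = 13
13 = (13)_16 → 13² = 169  — 169 already appeared earlier.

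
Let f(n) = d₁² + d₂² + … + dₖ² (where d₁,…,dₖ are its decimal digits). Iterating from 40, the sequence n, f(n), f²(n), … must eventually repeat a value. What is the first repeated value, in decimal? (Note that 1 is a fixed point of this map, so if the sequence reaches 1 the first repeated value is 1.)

16

40 → 16
16 → 37
37 → 58
58 → 89
89 → 145
145 → 42
42 → 20
20 → 4
4 → 16  — 16 already appeared earlier.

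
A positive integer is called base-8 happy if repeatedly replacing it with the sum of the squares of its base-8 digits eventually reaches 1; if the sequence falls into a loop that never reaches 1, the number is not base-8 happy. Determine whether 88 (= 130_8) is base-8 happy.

not base-8 happy

88 = (1,3,0)_8 → 1² + 3² + 0² = 10
10 = (1,2)_8 → 1² + 2² = 5
5 = (5)_8 → 5² = 25
25 = (3,1)_8 → 3² + 1² = 10  — 10 already seen; the sequence cycles without reaching 1.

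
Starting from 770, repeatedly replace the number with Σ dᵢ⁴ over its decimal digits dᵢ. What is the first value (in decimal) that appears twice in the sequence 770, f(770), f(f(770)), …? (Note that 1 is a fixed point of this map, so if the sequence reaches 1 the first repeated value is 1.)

13139

770 → 4802
4802 → 4368
4368 → 5729
5729 → 9603
9603 → 7938
7938 → 13139
13139 → 6725
6725 → 4338
4338 → 4514
4514 → 1138
1138 → 4179
4179 → 9219
9219 → 13139  — 13139 already appeared earlier.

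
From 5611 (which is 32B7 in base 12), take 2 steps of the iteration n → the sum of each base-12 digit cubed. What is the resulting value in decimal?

5611 = (3,2,11,7)_12 → 3³ + 2³ + 11³ + 7³ = 1709
1709 = (11,10,5)_12 → 11³ + 10³ + 5³ = 2456

2456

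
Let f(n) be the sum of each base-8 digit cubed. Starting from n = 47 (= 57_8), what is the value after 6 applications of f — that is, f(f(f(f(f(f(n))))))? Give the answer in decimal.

91

47 = (5,7)_8 → 5³ + 7³ = 468
468 = (7,2,4)_8 → 7³ + 2³ + 4³ = 415
415 = (6,3,7)_8 → 6³ + 3³ + 7³ = 586
586 = (1,1,1,2)_8 → 1³ + 1³ + 1³ + 2³ = 11
11 = (1,3)_8 → 1³ + 3³ = 28
28 = (3,4)_8 → 3³ + 4³ = 91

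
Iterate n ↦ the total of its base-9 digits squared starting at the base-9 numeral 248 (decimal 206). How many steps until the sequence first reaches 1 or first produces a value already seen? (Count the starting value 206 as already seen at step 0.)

206 = (2,4,8)_9 → 84
84 = (1,0,3)_9 → 10
10 = (1,1)_9 → 2
2 = (2)_9 → 4
4 = (4)_9 → 16
16 = (1,7)_9 → 50
50 = (5,5)_9 → 50  — 50 repeats.
That took 7 steps.

7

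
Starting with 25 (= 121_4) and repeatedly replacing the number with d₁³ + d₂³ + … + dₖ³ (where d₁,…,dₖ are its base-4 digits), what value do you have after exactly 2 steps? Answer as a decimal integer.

25 = (1,2,1)_4 → 1³ + 2³ + 1³ = 10
10 = (2,2)_4 → 2³ + 2³ = 16

16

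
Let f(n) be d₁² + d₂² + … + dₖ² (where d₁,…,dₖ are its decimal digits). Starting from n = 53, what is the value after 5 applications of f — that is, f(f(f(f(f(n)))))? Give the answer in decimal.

53 → 5² + 3² = 34
34 → 3² + 4² = 25
25 → 2² + 5² = 29
29 → 2² + 9² = 85
85 → 8² + 5² = 89

89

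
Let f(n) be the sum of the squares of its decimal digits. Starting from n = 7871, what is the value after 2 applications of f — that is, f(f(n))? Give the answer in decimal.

46

7871 → 7² + 8² + 7² + 1² = 49 + 64 + 49 + 1 = 163
163 → 1² + 6² + 3² = 1 + 36 + 9 = 46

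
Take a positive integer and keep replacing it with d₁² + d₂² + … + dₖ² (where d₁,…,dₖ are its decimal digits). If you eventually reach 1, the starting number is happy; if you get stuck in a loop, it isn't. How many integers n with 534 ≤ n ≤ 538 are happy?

1

534: 534 → 50 → 25 → 29 → 85 → 89 → 145 → 42 → 20 → 4 → 16 → 37 → 58 → 89  (repeats 89)
535: 535 → 59 → 106 → 37 → 58 → 89 → 145 → 42 → 20 → 4 → 16 → 37  (repeats 37)
536: 536 → 70 → 49 → 97 → 130 → 10 → 1  (reaches 1)
537: 537 → 83 → 73 → 58 → 89 → 145 → 42 → 20 → 4 → 16 → 37 → 58  (repeats 58)
538: 538 → 98 → 145 → 42 → 20 → 4 → 16 → 37 → 58 → 89 → 145  (repeats 145)
happy: 536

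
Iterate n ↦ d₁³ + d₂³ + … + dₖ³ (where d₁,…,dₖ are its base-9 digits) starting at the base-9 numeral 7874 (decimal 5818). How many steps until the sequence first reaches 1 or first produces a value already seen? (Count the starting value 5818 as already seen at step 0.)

15

5818 = (7,8,7,4)_9 → 1262
1262 = (1,6,5,2)_9 → 350
350 = (4,2,8)_9 → 584
584 = (7,1,8)_9 → 856
856 = (1,1,5,1)_9 → 128
128 = (1,5,2)_9 → 134
134 = (1,5,8)_9 → 638
638 = (7,7,8)_9 → 1198
1198 = (1,5,7,1)_9 → 470
470 = (5,7,2)_9 → 476
476 = (5,7,8)_9 → 980
980 = (1,3,0,8)_9 → 540
540 = (6,6,0)_9 → 432
432 = (5,3,0)_9 → 152
152 = (1,7,8)_9 → 856  — 856 repeats.
That took 15 steps.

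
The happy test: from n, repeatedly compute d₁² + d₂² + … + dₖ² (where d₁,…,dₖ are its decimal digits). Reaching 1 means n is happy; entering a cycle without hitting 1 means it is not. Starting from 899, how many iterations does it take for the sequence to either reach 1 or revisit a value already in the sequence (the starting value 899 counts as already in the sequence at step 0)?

899 → 8² + 9² + 9² = 226
226 → 2² + 2² + 6² = 44
44 → 4² + 4² = 32
32 → 3² + 2² = 13
13 → 1² + 3² = 10
10 → 1² + 0² = 1  — reached 1.
That took 6 steps.

6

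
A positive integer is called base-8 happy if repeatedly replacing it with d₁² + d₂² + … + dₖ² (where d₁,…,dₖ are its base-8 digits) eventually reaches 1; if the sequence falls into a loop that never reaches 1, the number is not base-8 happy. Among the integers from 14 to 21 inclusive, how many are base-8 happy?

14: 14 → 37 → 41 → 26 → 13 → 26  — not base-8 happy
15: 15 → 50 → 40 → 25 → 10 → 5 → 25  — not base-8 happy
16: 16 → 4 → 16  — not base-8 happy
17: 17 → 5 → 25 → 10 → 5  — not base-8 happy
18: 18 → 8 → 1  — base-8 happy
19: 19 → 13 → 26 → 13  — not base-8 happy
20: 20 → 20  — not base-8 happy
21: 21 → 29 → 34 → 20 → 20  — not base-8 happy
base-8 happy: 18

1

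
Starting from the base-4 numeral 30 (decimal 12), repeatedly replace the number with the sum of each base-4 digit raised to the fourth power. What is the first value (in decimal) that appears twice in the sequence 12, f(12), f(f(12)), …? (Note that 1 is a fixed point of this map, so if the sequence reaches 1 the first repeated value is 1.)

12 = (3,0)_4 → 3⁴ + 0⁴ = 81 + 0 = 81
81 = (1,1,0,1)_4 → 1⁴ + 1⁴ + 0⁴ + 1⁴ = 1 + 1 + 0 + 1 = 3
3 = (3)_4 → 3⁴ = 81  — 81 already appeared earlier.

81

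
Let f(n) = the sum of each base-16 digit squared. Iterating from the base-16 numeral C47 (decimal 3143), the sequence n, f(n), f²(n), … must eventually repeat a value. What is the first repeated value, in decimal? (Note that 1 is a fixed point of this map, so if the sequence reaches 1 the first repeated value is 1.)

169

3143 = (12,4,7)_16 → 12² + 4² + 7² = 209
209 = (13,1)_16 → 13² + 1² = 170
170 = (10,10)_16 → 10² + 10² = 200
200 = (12,8)_16 → 12² + 8² = 208
208 = (13,0)_16 → 13² + 0² = 169
169 = (10,9)_16 → 10² + 9² = 181
181 = (11,5)_16 → 11² + 5² = 146
146 = (9,2)_16 → 9² + 2² = 85
85 = (5,5)_16 → 5² + 5² = 50
50 = (3,2)_16 → 3² + 2² = 13
13 = (13)_16 → 13² = 169  — 169 already appeared earlier.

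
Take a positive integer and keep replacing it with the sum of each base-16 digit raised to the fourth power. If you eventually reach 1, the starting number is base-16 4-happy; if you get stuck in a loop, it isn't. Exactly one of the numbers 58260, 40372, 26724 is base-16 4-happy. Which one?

40372

58260: 58260 → 45314 → 14658 → 6914 → 14658  — repeats 14658 (not base-16 4-happy)
40372: 40372 → 50019 → 22194 → 16578 → 21008 → 642 → 4128 → 17 → 2 → 16 → 1  — reaches 1 (base-16 4-happy)
26724: 26724 → 6944 → 14658 → 6914 → 14658  — repeats 14658 (not base-16 4-happy)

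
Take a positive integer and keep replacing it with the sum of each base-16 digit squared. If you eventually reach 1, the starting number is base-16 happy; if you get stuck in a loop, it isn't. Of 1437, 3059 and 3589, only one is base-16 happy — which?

1437

1437: 1437 → 275 → 11 → 121 → 130 → 68 → 32 → 4 → 16 → 1  — reaches 1 (base-16 happy)
3059: 3059 → 355 → 46 → 200 → 208 → 169 → 181 → 146 → 85 → 50 → 13 → 169  — repeats 169 (not base-16 happy)
3589: 3589 → 221 → 338 → 30 → 197 → 169 → 181 → 146 → 85 → 50 → 13 → 169  — repeats 169 (not base-16 happy)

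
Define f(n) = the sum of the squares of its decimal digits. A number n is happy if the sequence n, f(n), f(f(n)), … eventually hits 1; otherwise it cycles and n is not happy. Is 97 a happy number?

97 → 9² + 7² = 130
130 → 1² + 3² + 0² = 10
10 → 1² + 0² = 1  — reached 1.

happy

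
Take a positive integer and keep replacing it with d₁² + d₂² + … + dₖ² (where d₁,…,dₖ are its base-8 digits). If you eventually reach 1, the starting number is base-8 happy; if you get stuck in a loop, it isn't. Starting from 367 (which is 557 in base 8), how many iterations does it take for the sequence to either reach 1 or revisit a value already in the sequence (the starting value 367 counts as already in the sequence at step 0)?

367 = (5,5,7)_8 → 5² + 5² + 7² = 99
99 = (1,4,3)_8 → 1² + 4² + 3² = 26
26 = (3,2)_8 → 3² + 2² = 13
13 = (1,5)_8 → 1² + 5² = 26  — 26 repeats.
That took 4 steps.

4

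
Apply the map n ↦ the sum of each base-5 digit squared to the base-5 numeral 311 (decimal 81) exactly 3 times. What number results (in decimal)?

1

81 = (3,1,1)_5 → 3² + 1² + 1² = 9 + 1 + 1 = 11
11 = (2,1)_5 → 2² + 1² = 4 + 1 = 5
5 = (1,0)_5 → 1² + 0² = 1 + 0 = 1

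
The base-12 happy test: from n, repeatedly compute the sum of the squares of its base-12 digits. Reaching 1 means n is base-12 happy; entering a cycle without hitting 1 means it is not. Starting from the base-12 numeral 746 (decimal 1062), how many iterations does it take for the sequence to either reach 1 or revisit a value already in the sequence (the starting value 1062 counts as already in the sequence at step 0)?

1062 = (7,4,6)_12 → 7² + 4² + 6² = 49 + 16 + 36 = 101
101 = (8,5)_12 → 8² + 5² = 64 + 25 = 89
89 = (7,5)_12 → 7² + 5² = 49 + 25 = 74
74 = (6,2)_12 → 6² + 2² = 36 + 4 = 40
40 = (3,4)_12 → 3² + 4² = 9 + 16 = 25
25 = (2,1)_12 → 2² + 1² = 4 + 1 = 5
5 = (5)_12 → 5² = 25  — 25 repeats.
That took 7 steps.

7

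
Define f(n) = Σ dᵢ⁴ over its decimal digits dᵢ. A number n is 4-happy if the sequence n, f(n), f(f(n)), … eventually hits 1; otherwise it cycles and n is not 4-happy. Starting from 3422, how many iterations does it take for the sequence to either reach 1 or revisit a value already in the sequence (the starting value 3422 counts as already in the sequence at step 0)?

3422 → 3⁴ + 4⁴ + 2⁴ + 2⁴ = 369
369 → 3⁴ + 6⁴ + 9⁴ = 7938
7938 → 7⁴ + 9⁴ + 3⁴ + 8⁴ = 13139
13139 → 1⁴ + 3⁴ + 1⁴ + 3⁴ + 9⁴ = 6725
6725 → 6⁴ + 7⁴ + 2⁴ + 5⁴ = 4338
4338 → 4⁴ + 3⁴ + 3⁴ + 8⁴ = 4514
4514 → 4⁴ + 5⁴ + 1⁴ + 4⁴ = 1138
1138 → 1⁴ + 1⁴ + 3⁴ + 8⁴ = 4179
4179 → 4⁴ + 1⁴ + 7⁴ + 9⁴ = 9219
9219 → 9⁴ + 2⁴ + 1⁴ + 9⁴ = 13139  — 13139 repeats.
That took 10 steps.

10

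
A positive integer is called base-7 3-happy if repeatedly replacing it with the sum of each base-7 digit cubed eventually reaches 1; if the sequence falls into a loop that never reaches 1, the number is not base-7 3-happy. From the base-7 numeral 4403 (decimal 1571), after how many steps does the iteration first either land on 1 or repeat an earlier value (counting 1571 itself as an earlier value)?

12

1571 = (4,4,0,3)_7 → 4³ + 4³ + 0³ + 3³ = 155
155 = (3,1,1)_7 → 3³ + 1³ + 1³ = 29
29 = (4,1)_7 → 4³ + 1³ = 65
65 = (1,2,2)_7 → 1³ + 2³ + 2³ = 17
17 = (2,3)_7 → 2³ + 3³ = 35
35 = (5,0)_7 → 5³ + 0³ = 125
125 = (2,3,6)_7 → 2³ + 3³ + 6³ = 251
251 = (5,0,6)_7 → 5³ + 0³ + 6³ = 341
341 = (6,6,5)_7 → 6³ + 6³ + 5³ = 557
557 = (1,4,2,4)_7 → 1³ + 4³ + 2³ + 4³ = 137
137 = (2,5,4)_7 → 2³ + 5³ + 4³ = 197
197 = (4,0,1)_7 → 4³ + 0³ + 1³ = 65  — 65 repeats.
That took 12 steps.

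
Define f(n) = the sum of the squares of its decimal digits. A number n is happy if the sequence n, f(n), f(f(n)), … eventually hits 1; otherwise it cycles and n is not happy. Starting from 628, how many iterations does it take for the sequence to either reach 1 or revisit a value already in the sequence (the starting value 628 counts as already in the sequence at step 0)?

628 → 6² + 2² + 8² = 104
104 → 1² + 0² + 4² = 17
17 → 1² + 7² = 50
50 → 5² + 0² = 25
25 → 2² + 5² = 29
29 → 2² + 9² = 85
85 → 8² + 5² = 89
89 → 8² + 9² = 145
145 → 1² + 4² + 5² = 42
42 → 4² + 2² = 20
20 → 2² + 0² = 4
4 → 4² = 16
16 → 1² + 6² = 37
37 → 3² + 7² = 58
58 → 5² + 8² = 89  — 89 repeats.
That took 15 steps.

15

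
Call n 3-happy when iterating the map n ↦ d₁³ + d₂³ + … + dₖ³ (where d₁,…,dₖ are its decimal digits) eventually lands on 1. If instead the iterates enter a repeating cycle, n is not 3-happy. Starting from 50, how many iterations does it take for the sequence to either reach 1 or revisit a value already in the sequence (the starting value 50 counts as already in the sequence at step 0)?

7

50 → 125
125 → 134
134 → 92
92 → 737
737 → 713
713 → 371
371 → 371  — 371 repeats.
That took 7 steps.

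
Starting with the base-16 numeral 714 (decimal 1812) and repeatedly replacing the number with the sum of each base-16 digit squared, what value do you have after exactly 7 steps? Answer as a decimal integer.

1812 = (7,1,4)_16 → 7² + 1² + 4² = 49 + 1 + 16 = 66
66 = (4,2)_16 → 4² + 2² = 16 + 4 = 20
20 = (1,4)_16 → 1² + 4² = 1 + 16 = 17
17 = (1,1)_16 → 1² + 1² = 1 + 1 = 2
2 = (2)_16 → 2² = 4
4 = (4)_16 → 4² = 16
16 = (1,0)_16 → 1² + 0² = 1 + 0 = 1

1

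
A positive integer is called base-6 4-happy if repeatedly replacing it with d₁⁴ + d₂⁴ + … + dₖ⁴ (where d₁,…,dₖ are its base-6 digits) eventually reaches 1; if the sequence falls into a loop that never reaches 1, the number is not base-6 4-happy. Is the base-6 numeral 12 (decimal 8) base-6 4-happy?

8 = (1,2)_6 → 1⁴ + 2⁴ = 1 + 16 = 17
17 = (2,5)_6 → 2⁴ + 5⁴ = 16 + 625 = 641
641 = (2,5,4,5)_6 → 2⁴ + 5⁴ + 4⁴ + 5⁴ = 16 + 625 + 256 + 625 = 1522
1522 = (1,1,0,1,4)_6 → 1⁴ + 1⁴ + 0⁴ + 1⁴ + 4⁴ = 1 + 1 + 0 + 1 + 256 = 259
259 = (1,1,1,1)_6 → 1⁴ + 1⁴ + 1⁴ + 1⁴ = 1 + 1 + 1 + 1 = 4
4 = (4)_6 → 4⁴ = 256
256 = (1,1,0,4)_6 → 1⁴ + 1⁴ + 0⁴ + 4⁴ = 1 + 1 + 0 + 256 = 258
258 = (1,1,1,0)_6 → 1⁴ + 1⁴ + 1⁴ + 0⁴ = 1 + 1 + 1 + 0 = 3
3 = (3)_6 → 3⁴ = 81
81 = (2,1,3)_6 → 2⁴ + 1⁴ + 3⁴ = 16 + 1 + 81 = 98
98 = (2,4,2)_6 → 2⁴ + 4⁴ + 2⁴ = 16 + 256 + 16 = 288
288 = (1,2,0,0)_6 → 1⁴ + 2⁴ + 0⁴ + 0⁴ = 1 + 16 + 0 + 0 = 17  — 17 already seen; the sequence cycles without reaching 1.

not base-6 4-happy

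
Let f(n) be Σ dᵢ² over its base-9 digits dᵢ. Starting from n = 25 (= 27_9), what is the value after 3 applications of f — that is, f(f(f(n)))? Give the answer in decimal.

65

25 = (2,7)_9 → 2² + 7² = 53
53 = (5,8)_9 → 5² + 8² = 89
89 = (1,0,8)_9 → 1² + 0² + 8² = 65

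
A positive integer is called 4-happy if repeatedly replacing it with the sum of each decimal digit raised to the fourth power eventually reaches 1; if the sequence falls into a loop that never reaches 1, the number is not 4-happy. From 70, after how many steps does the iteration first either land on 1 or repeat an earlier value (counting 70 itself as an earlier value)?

12

70 → 2401
2401 → 273
273 → 2498
2498 → 10929
10929 → 13139
13139 → 6725
6725 → 4338
4338 → 4514
4514 → 1138
1138 → 4179
4179 → 9219
9219 → 13139  — 13139 repeats.
That took 12 steps.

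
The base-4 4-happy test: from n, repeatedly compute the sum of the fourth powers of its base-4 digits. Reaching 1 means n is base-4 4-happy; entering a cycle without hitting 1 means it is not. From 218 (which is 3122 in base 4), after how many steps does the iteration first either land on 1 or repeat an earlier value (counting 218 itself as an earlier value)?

7

218 = (3,1,2,2)_4 → 114
114 = (1,3,0,2)_4 → 98
98 = (1,2,0,2)_4 → 33
33 = (2,0,1)_4 → 17
17 = (1,0,1)_4 → 2
2 = (2)_4 → 16
16 = (1,0,0)_4 → 1  — reached 1.
That took 7 steps.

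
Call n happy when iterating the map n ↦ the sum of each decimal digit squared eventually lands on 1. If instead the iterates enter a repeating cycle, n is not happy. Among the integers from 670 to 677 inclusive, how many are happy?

670: 670 → 85 → 89 → 145 → 42 → 20 → 4 → 16 → 37 → 58 → 89  — not happy
671: 671 → 86 → 100 → 1  — happy
672: 672 → 89 → 145 → 42 → 20 → 4 → 16 → 37 → 58 → 89  — not happy
673: 673 → 94 → 97 → 130 → 10 → 1  — happy
674: 674 → 101 → 2 → 4 → 16 → 37 → 58 → 89 → 145 → 42 → 20 → 4  — not happy
675: 675 → 110 → 2 → 4 → 16 → 37 → 58 → 89 → 145 → 42 → 20 → 4  — not happy
676: 676 → 121 → 6 → 36 → 45 → 41 → 17 → 50 → 25 → 29 → 85 → 89 → 145 → 42 → 20 → 4 → 16 → 37 → 58 → 89  — not happy
677: 677 → 134 → 26 → 40 → 16 → 37 → 58 → 89 → 145 → 42 → 20 → 4 → 16  — not happy
happy: 671, 673

2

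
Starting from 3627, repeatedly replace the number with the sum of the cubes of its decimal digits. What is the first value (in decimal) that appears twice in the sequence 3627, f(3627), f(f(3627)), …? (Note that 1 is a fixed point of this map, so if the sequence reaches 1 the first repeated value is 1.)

153

3627 → 3³ + 6³ + 2³ + 7³ = 594
594 → 5³ + 9³ + 4³ = 918
918 → 9³ + 1³ + 8³ = 1242
1242 → 1³ + 2³ + 4³ + 2³ = 81
81 → 8³ + 1³ = 513
513 → 5³ + 1³ + 3³ = 153
153 → 1³ + 5³ + 3³ = 153  — 153 already appeared earlier.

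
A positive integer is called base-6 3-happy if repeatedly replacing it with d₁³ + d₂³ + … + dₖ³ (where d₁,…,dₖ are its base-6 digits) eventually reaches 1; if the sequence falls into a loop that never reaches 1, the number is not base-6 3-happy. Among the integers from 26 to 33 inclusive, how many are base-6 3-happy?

26: 26 → 72 → 8 → 9 → 28 → 128 → 62 → 73 → 9  — not base-6 3-happy
27: 27 → 91 → 36 → 1  — base-6 3-happy
28: 28 → 128 → 62 → 73 → 9 → 28  — not base-6 3-happy
29: 29 → 189 → 153 → 92 → 43 → 3 → 27 → 91 → 36 → 1  — base-6 3-happy
30: 30 → 125 → 160 → 136 → 155 → 190 → 190  — not base-6 3-happy
31: 31 → 126 → 54 → 28 → 128 → 62 → 73 → 9 → 28  — not base-6 3-happy
32: 32 → 133 → 92 → 43 → 3 → 27 → 91 → 36 → 1  — base-6 3-happy
33: 33 → 152 → 73 → 9 → 28 → 128 → 62 → 73  — not base-6 3-happy
base-6 3-happy: 27, 29, 32

3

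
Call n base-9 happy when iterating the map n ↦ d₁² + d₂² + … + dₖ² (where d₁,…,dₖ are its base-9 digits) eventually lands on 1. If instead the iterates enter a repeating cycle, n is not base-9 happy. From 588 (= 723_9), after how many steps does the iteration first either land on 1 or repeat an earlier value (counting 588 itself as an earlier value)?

588 = (7,2,3)_9 → 7² + 2² + 3² = 49 + 4 + 9 = 62
62 = (6,8)_9 → 6² + 8² = 36 + 64 = 100
100 = (1,2,1)_9 → 1² + 2² + 1² = 1 + 4 + 1 = 6
6 = (6)_9 → 6² = 36
36 = (4,0)_9 → 4² + 0² = 16 + 0 = 16
16 = (1,7)_9 → 1² + 7² = 1 + 49 = 50
50 = (5,5)_9 → 5² + 5² = 25 + 25 = 50  — 50 repeats.
That took 7 steps.

7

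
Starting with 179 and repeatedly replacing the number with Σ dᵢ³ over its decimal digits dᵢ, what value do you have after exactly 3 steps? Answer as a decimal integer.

371

179 → 1³ + 7³ + 9³ = 1073
1073 → 1³ + 0³ + 7³ + 3³ = 371
371 → 3³ + 7³ + 1³ = 371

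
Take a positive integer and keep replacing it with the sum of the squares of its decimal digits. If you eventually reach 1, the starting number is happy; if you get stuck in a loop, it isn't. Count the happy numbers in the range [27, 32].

3

27: 27 → 53 → 34 → 25 → 29 → 85 → 89 → 145 → 42 → 20 → 4 → 16 → 37 → 58 → 89  — not happy
28: 28 → 68 → 100 → 1  — happy
29: 29 → 85 → 89 → 145 → 42 → 20 → 4 → 16 → 37 → 58 → 89  — not happy
30: 30 → 9 → 81 → 65 → 61 → 37 → 58 → 89 → 145 → 42 → 20 → 4 → 16 → 37  — not happy
31: 31 → 10 → 1  — happy
32: 32 → 13 → 10 → 1  — happy
happy: 28, 31, 32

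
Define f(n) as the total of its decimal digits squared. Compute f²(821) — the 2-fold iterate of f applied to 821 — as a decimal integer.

117

821 → 8² + 2² + 1² = 69
69 → 6² + 9² = 117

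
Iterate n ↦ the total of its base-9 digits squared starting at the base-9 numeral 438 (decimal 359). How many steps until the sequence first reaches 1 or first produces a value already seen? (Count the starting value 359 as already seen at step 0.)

359 = (4,3,8)_9 → 4² + 3² + 8² = 89
89 = (1,0,8)_9 → 1² + 0² + 8² = 65
65 = (7,2)_9 → 7² + 2² = 53
53 = (5,8)_9 → 5² + 8² = 89  — 89 repeats.
That took 4 steps.

4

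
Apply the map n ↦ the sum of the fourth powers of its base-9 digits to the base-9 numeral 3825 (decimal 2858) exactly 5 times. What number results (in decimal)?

2858 = (3,8,2,5)_9 → 4818
4818 = (6,5,4,3)_9 → 2258
2258 = (3,0,7,8)_9 → 6578
6578 = (1,0,0,1,8)_9 → 4098
4098 = (5,5,5,3)_9 → 1956

1956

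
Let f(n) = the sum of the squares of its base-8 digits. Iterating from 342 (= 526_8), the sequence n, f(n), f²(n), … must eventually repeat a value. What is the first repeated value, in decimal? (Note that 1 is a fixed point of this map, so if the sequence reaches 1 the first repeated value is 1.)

342 = (5,2,6)_8 → 5² + 2² + 6² = 25 + 4 + 36 = 65
65 = (1,0,1)_8 → 1² + 0² + 1² = 1 + 0 + 1 = 2
2 = (2)_8 → 2² = 4
4 = (4)_8 → 4² = 16
16 = (2,0)_8 → 2² + 0² = 4 + 0 = 4  — 4 already appeared earlier.

4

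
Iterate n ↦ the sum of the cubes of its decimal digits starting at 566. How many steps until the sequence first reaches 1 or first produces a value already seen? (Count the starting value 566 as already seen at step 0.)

566 → 5³ + 6³ + 6³ = 125 + 216 + 216 = 557
557 → 5³ + 5³ + 7³ = 125 + 125 + 343 = 593
593 → 5³ + 9³ + 3³ = 125 + 729 + 27 = 881
881 → 8³ + 8³ + 1³ = 512 + 512 + 1 = 1025
1025 → 1³ + 0³ + 2³ + 5³ = 1 + 0 + 8 + 125 = 134
134 → 1³ + 3³ + 4³ = 1 + 27 + 64 = 92
92 → 9³ + 2³ = 729 + 8 = 737
737 → 7³ + 3³ + 7³ = 343 + 27 + 343 = 713
713 → 7³ + 1³ + 3³ = 343 + 1 + 27 = 371
371 → 3³ + 7³ + 1³ = 27 + 343 + 1 = 371  — 371 repeats.
That took 10 steps.

10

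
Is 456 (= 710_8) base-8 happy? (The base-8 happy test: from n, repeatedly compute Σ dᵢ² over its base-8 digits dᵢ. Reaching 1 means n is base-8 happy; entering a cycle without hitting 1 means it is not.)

456 = (7,1,0)_8 → 7² + 1² + 0² = 50
50 = (6,2)_8 → 6² + 2² = 40
40 = (5,0)_8 → 5² + 0² = 25
25 = (3,1)_8 → 3² + 1² = 10
10 = (1,2)_8 → 1² + 2² = 5
5 = (5)_8 → 5² = 25  — 25 already seen; the sequence cycles without reaching 1.

not base-8 happy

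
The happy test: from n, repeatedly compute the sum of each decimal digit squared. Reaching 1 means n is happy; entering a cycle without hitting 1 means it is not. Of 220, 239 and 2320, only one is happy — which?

220: 220 → 8 → 64 → 52 → 29 → 85 → 89 → 145 → 42 → 20 → 4 → 16 → 37 → 58 → 89  — repeats 89 (not happy)
239: 239 → 94 → 97 → 130 → 10 → 1  — reaches 1 (happy)
2320: 2320 → 17 → 50 → 25 → 29 → 85 → 89 → 145 → 42 → 20 → 4 → 16 → 37 → 58 → 89  — repeats 89 (not happy)

239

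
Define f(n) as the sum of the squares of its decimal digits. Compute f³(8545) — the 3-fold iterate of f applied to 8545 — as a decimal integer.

8545 → 8² + 5² + 4² + 5² = 64 + 25 + 16 + 25 = 130
130 → 1² + 3² + 0² = 1 + 9 + 0 = 10
10 → 1² + 0² = 1 + 0 = 1

1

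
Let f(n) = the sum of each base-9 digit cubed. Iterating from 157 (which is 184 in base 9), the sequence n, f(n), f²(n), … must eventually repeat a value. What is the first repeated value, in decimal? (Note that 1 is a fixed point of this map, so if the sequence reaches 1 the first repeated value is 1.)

157 = (1,8,4)_9 → 1³ + 8³ + 4³ = 1 + 512 + 64 = 577
577 = (7,1,1)_9 → 7³ + 1³ + 1³ = 343 + 1 + 1 = 345
345 = (4,2,3)_9 → 4³ + 2³ + 3³ = 64 + 8 + 27 = 99
99 = (1,2,0)_9 → 1³ + 2³ + 0³ = 1 + 8 + 0 = 9
9 = (1,0)_9 → 1³ + 0³ = 1 + 0 = 1  — reached the fixed point 1.
1 → 1, so 1 is the first repeated value.

1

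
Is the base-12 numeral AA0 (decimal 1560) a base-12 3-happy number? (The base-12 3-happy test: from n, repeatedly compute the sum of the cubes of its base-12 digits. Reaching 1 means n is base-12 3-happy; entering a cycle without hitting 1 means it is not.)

1560 = (10,10,0)_12 → 10³ + 10³ + 0³ = 2000
2000 = (1,1,10,8)_12 → 1³ + 1³ + 10³ + 8³ = 1514
1514 = (10,6,2)_12 → 10³ + 6³ + 2³ = 1224
1224 = (8,6,0)_12 → 8³ + 6³ + 0³ = 728
728 = (5,0,8)_12 → 5³ + 0³ + 8³ = 637
637 = (4,5,1)_12 → 4³ + 5³ + 1³ = 190
190 = (1,3,10)_12 → 1³ + 3³ + 10³ = 1028
1028 = (7,1,8)_12 → 7³ + 1³ + 8³ = 856
856 = (5,11,4)_12 → 5³ + 11³ + 4³ = 1520
1520 = (10,6,8)_12 → 10³ + 6³ + 8³ = 1728
1728 = (1,0,0,0)_12 → 1³ + 0³ + 0³ + 0³ = 1  — reached 1.

base-12 3-happy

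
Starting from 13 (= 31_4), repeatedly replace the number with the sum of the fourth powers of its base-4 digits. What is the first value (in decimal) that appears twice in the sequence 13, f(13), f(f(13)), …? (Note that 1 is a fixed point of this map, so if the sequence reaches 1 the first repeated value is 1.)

13 = (3,1)_4 → 82
82 = (1,1,0,2)_4 → 18
18 = (1,0,2)_4 → 17
17 = (1,0,1)_4 → 2
2 = (2)_4 → 16
16 = (1,0,0)_4 → 1  — reached the fixed point 1.
1 → 1, so 1 is the first repeated value.

1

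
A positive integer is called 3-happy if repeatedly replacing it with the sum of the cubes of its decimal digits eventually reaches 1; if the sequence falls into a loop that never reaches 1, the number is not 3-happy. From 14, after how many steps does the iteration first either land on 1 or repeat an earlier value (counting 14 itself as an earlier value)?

7

14 → 1³ + 4³ = 1 + 64 = 65
65 → 6³ + 5³ = 216 + 125 = 341
341 → 3³ + 4³ + 1³ = 27 + 64 + 1 = 92
92 → 9³ + 2³ = 729 + 8 = 737
737 → 7³ + 3³ + 7³ = 343 + 27 + 343 = 713
713 → 7³ + 1³ + 3³ = 343 + 1 + 27 = 371
371 → 3³ + 7³ + 1³ = 27 + 343 + 1 = 371  — 371 repeats.
That took 7 steps.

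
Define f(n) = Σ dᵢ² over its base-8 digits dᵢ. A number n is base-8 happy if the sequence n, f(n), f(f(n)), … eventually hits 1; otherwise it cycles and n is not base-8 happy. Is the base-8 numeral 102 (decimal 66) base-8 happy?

66 = (1,0,2)_8 → 1² + 0² + 2² = 1 + 0 + 4 = 5
5 = (5)_8 → 5² = 25
25 = (3,1)_8 → 3² + 1² = 9 + 1 = 10
10 = (1,2)_8 → 1² + 2² = 1 + 4 = 5  — 5 already seen; the sequence cycles without reaching 1.

not base-8 happy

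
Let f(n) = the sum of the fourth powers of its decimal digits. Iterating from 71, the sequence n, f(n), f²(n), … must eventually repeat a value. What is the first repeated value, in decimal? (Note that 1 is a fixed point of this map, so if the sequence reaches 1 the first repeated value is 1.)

8208

71 → 2402
2402 → 288
288 → 8208
8208 → 8208  — 8208 already appeared earlier.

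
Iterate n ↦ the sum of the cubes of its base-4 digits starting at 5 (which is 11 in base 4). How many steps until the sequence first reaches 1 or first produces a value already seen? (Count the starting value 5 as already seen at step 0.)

3

5 = (1,1)_4 → 1³ + 1³ = 1 + 1 = 2
2 = (2)_4 → 2³ = 8
8 = (2,0)_4 → 2³ + 0³ = 8 + 0 = 8  — 8 repeats.
That took 3 steps.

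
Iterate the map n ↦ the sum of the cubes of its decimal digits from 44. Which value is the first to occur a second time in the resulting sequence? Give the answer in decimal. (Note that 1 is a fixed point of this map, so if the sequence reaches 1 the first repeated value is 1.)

371

44 → 4³ + 4³ = 64 + 64 = 128
128 → 1³ + 2³ + 8³ = 1 + 8 + 512 = 521
521 → 5³ + 2³ + 1³ = 125 + 8 + 1 = 134
134 → 1³ + 3³ + 4³ = 1 + 27 + 64 = 92
92 → 9³ + 2³ = 729 + 8 = 737
737 → 7³ + 3³ + 7³ = 343 + 27 + 343 = 713
713 → 7³ + 1³ + 3³ = 343 + 1 + 27 = 371
371 → 3³ + 7³ + 1³ = 27 + 343 + 1 = 371  — 371 already appeared earlier.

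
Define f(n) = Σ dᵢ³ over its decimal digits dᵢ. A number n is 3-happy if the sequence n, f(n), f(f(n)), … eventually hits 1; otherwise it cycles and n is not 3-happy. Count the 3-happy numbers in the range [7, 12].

7: 7 → 343 → 118 → 514 → 190 → 730 → 370 → 370  — not 3-happy
8: 8 → 512 → 134 → 92 → 737 → 713 → 371 → 371  — not 3-happy
9: 9 → 729 → 1080 → 513 → 153 → 153  — not 3-happy
10: 10 → 1  — 3-happy
11: 11 → 2 → 8 → 512 → 134 → 92 → 737 → 713 → 371 → 371  — not 3-happy
12: 12 → 9 → 729 → 1080 → 513 → 153 → 153  — not 3-happy
3-happy: 10

1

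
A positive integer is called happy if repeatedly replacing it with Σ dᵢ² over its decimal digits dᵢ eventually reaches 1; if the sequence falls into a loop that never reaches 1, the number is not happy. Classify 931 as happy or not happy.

happy

931 → 9² + 3² + 1² = 81 + 9 + 1 = 91
91 → 9² + 1² = 81 + 1 = 82
82 → 8² + 2² = 64 + 4 = 68
68 → 6² + 8² = 36 + 64 = 100
100 → 1² + 0² + 0² = 1 + 0 + 0 = 1  — reached 1.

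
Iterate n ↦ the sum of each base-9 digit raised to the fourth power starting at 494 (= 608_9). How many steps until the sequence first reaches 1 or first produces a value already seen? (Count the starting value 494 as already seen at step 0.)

494 = (6,0,8)_9 → 6⁴ + 0⁴ + 8⁴ = 1296 + 0 + 4096 = 5392
5392 = (7,3,5,1)_9 → 7⁴ + 3⁴ + 5⁴ + 1⁴ = 2401 + 81 + 625 + 1 = 3108
3108 = (4,2,3,3)_9 → 4⁴ + 2⁴ + 3⁴ + 3⁴ = 256 + 16 + 81 + 81 = 434
434 = (5,3,2)_9 → 5⁴ + 3⁴ + 2⁴ = 625 + 81 + 16 = 722
722 = (8,8,2)_9 → 8⁴ + 8⁴ + 2⁴ = 4096 + 4096 + 16 = 8208
8208 = (1,2,2,3,0)_9 → 1⁴ + 2⁴ + 2⁴ + 3⁴ + 0⁴ = 1 + 16 + 16 + 81 + 0 = 114
114 = (1,3,6)_9 → 1⁴ + 3⁴ + 6⁴ = 1 + 81 + 1296 = 1378
1378 = (1,8,0,1)_9 → 1⁴ + 8⁴ + 0⁴ + 1⁴ = 1 + 4096 + 0 + 1 = 4098
4098 = (5,5,5,3)_9 → 5⁴ + 5⁴ + 5⁴ + 3⁴ = 625 + 625 + 625 + 81 = 1956
1956 = (2,6,1,3)_9 → 2⁴ + 6⁴ + 1⁴ + 3⁴ = 16 + 1296 + 1 + 81 = 1394
1394 = (1,8,1,8)_9 → 1⁴ + 8⁴ + 1⁴ + 8⁴ = 1 + 4096 + 1 + 4096 = 8194
8194 = (1,2,2,1,4)_9 → 1⁴ + 2⁴ + 2⁴ + 1⁴ + 4⁴ = 1 + 16 + 16 + 1 + 256 = 290
290 = (3,5,2)_9 → 3⁴ + 5⁴ + 2⁴ = 81 + 625 + 16 = 722  — 722 repeats.
That took 13 steps.

13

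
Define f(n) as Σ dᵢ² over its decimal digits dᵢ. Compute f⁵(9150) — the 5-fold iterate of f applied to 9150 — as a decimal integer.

85

9150 → 107
107 → 50
50 → 25
25 → 29
29 → 85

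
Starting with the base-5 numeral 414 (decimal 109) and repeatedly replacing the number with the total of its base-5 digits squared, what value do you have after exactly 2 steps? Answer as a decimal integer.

109 = (4,1,4)_5 → 4² + 1² + 4² = 16 + 1 + 16 = 33
33 = (1,1,3)_5 → 1² + 1² + 3² = 1 + 1 + 9 = 11

11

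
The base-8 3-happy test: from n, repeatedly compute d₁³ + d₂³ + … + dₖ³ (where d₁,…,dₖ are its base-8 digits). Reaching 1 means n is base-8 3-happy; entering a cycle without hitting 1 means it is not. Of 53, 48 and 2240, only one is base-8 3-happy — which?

53: 53 → 341 → 258 → 72 → 2 → 8 → 1  — reaches 1 (base-8 3-happy)
48: 48 → 216 → 54 → 432 → 432  — repeats 432 (not base-8 3-happy)
2240: 2240 → 91 → 55 → 559 → 469 → 476 → 434 → 440 → 559  — repeats 559 (not base-8 3-happy)

53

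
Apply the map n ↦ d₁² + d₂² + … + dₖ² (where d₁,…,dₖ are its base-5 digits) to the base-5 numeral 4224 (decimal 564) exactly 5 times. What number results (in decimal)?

564 = (4,2,2,4)_5 → 4² + 2² + 2² + 4² = 16 + 4 + 4 + 16 = 40
40 = (1,3,0)_5 → 1² + 3² + 0² = 1 + 9 + 0 = 10
10 = (2,0)_5 → 2² + 0² = 4 + 0 = 4
4 = (4)_5 → 4² = 16
16 = (3,1)_5 → 3² + 1² = 9 + 1 = 10

10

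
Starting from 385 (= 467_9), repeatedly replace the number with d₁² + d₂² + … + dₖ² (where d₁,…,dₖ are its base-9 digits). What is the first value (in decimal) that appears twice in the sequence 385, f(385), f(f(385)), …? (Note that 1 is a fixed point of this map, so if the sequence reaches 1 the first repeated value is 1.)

1

385 = (4,6,7)_9 → 4² + 6² + 7² = 16 + 36 + 49 = 101
101 = (1,2,2)_9 → 1² + 2² + 2² = 1 + 4 + 4 = 9
9 = (1,0)_9 → 1² + 0² = 1 + 0 = 1  — reached the fixed point 1.
1 → 1, so 1 is the first repeated value.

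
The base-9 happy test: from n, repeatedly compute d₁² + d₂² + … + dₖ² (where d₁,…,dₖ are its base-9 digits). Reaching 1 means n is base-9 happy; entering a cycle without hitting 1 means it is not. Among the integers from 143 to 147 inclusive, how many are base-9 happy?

1

143: 143 → 101 → 9 → 1  — base-9 happy
144: 144 → 50 → 50  — not base-9 happy
145: 145 → 51 → 61 → 85 → 17 → 65 → 53 → 89 → 65  — not base-9 happy
146: 146 → 54 → 36 → 16 → 50 → 50  — not base-9 happy
147: 147 → 59 → 61 → 85 → 17 → 65 → 53 → 89 → 65  — not base-9 happy
base-9 happy: 143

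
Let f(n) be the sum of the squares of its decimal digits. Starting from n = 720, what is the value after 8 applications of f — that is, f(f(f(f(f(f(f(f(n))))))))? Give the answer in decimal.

42

720 → 7² + 2² + 0² = 49 + 4 + 0 = 53
53 → 5² + 3² = 25 + 9 = 34
34 → 3² + 4² = 9 + 16 = 25
25 → 2² + 5² = 4 + 25 = 29
29 → 2² + 9² = 4 + 81 = 85
85 → 8² + 5² = 64 + 25 = 89
89 → 8² + 9² = 64 + 81 = 145
145 → 1² + 4² + 5² = 1 + 16 + 25 = 42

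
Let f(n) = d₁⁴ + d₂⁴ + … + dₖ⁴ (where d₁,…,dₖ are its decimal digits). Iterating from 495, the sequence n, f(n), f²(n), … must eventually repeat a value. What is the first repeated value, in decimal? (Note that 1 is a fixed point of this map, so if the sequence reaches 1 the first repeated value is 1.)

4179

495 → 4⁴ + 9⁴ + 5⁴ = 7442
7442 → 7⁴ + 4⁴ + 4⁴ + 2⁴ = 2929
2929 → 2⁴ + 9⁴ + 2⁴ + 9⁴ = 13154
13154 → 1⁴ + 3⁴ + 1⁴ + 5⁴ + 4⁴ = 964
964 → 9⁴ + 6⁴ + 4⁴ = 8113
8113 → 8⁴ + 1⁴ + 1⁴ + 3⁴ = 4179
4179 → 4⁴ + 1⁴ + 7⁴ + 9⁴ = 9219
9219 → 9⁴ + 2⁴ + 1⁴ + 9⁴ = 13139
13139 → 1⁴ + 3⁴ + 1⁴ + 3⁴ + 9⁴ = 6725
6725 → 6⁴ + 7⁴ + 2⁴ + 5⁴ = 4338
4338 → 4⁴ + 3⁴ + 3⁴ + 8⁴ = 4514
4514 → 4⁴ + 5⁴ + 1⁴ + 4⁴ = 1138
1138 → 1⁴ + 1⁴ + 3⁴ + 8⁴ = 4179  — 4179 already appeared earlier.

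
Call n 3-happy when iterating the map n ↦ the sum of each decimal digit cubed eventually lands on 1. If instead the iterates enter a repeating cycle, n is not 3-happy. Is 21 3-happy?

not 3-happy

21 → 2³ + 1³ = 9
9 → 9³ = 729
729 → 7³ + 2³ + 9³ = 1080
1080 → 1³ + 0³ + 8³ + 0³ = 513
513 → 5³ + 1³ + 3³ = 153
153 → 1³ + 5³ + 3³ = 153  — 153 already seen; the sequence cycles without reaching 1.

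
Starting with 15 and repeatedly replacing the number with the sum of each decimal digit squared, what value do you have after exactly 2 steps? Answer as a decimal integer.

40

15 → 1² + 5² = 1 + 25 = 26
26 → 2² + 6² = 4 + 36 = 40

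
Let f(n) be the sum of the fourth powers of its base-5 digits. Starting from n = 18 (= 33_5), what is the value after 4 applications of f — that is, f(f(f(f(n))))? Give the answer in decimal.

98

18 = (3,3)_5 → 3⁴ + 3⁴ = 81 + 81 = 162
162 = (1,1,2,2)_5 → 1⁴ + 1⁴ + 2⁴ + 2⁴ = 1 + 1 + 16 + 16 = 34
34 = (1,1,4)_5 → 1⁴ + 1⁴ + 4⁴ = 1 + 1 + 256 = 258
258 = (2,0,1,3)_5 → 2⁴ + 0⁴ + 1⁴ + 3⁴ = 16 + 0 + 1 + 81 = 98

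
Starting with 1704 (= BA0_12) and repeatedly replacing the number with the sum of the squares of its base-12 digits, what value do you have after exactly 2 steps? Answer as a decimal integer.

1704 = (11,10,0)_12 → 11² + 10² + 0² = 121 + 100 + 0 = 221
221 = (1,6,5)_12 → 1² + 6² + 5² = 1 + 36 + 25 = 62

62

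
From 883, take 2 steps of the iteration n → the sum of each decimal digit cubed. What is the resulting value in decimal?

883 → 8³ + 8³ + 3³ = 512 + 512 + 27 = 1051
1051 → 1³ + 0³ + 5³ + 1³ = 1 + 0 + 125 + 1 = 127

127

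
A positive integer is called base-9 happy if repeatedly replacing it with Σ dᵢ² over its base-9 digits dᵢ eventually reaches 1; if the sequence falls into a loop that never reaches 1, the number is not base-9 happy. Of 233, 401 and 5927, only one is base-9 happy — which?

233: 233 → 117 → 17 → 65 → 53 → 89 → 65  — repeats 65 (not base-9 happy)
401: 401 → 105 → 41 → 41  — repeats 41 (not base-9 happy)
5927: 5927 → 91 → 3 → 9 → 1  — reaches 1 (base-9 happy)

5927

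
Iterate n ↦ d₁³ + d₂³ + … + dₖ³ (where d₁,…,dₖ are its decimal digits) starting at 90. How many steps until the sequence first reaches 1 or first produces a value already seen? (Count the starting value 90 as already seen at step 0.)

90 → 9³ + 0³ = 729 + 0 = 729
729 → 7³ + 2³ + 9³ = 343 + 8 + 729 = 1080
1080 → 1³ + 0³ + 8³ + 0³ = 1 + 0 + 512 + 0 = 513
513 → 5³ + 1³ + 3³ = 125 + 1 + 27 = 153
153 → 1³ + 5³ + 3³ = 1 + 125 + 27 = 153  — 153 repeats.
That took 5 steps.

5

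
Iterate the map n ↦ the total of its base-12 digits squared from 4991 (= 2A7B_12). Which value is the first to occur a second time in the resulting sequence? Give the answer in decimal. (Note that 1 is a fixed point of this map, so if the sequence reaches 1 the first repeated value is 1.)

25

4991 = (2,10,7,11)_12 → 2² + 10² + 7² + 11² = 4 + 100 + 49 + 121 = 274
274 = (1,10,10)_12 → 1² + 10² + 10² = 1 + 100 + 100 = 201
201 = (1,4,9)_12 → 1² + 4² + 9² = 1 + 16 + 81 = 98
98 = (8,2)_12 → 8² + 2² = 64 + 4 = 68
68 = (5,8)_12 → 5² + 8² = 25 + 64 = 89
89 = (7,5)_12 → 7² + 5² = 49 + 25 = 74
74 = (6,2)_12 → 6² + 2² = 36 + 4 = 40
40 = (3,4)_12 → 3² + 4² = 9 + 16 = 25
25 = (2,1)_12 → 2² + 1² = 4 + 1 = 5
5 = (5)_12 → 5² = 25  — 25 already appeared earlier.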